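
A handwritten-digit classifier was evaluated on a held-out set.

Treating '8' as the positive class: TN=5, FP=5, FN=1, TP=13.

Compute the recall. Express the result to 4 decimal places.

0.9286

Recall = TP/(TP+FN) = 13/(13+1) = 13/14 = 0.9286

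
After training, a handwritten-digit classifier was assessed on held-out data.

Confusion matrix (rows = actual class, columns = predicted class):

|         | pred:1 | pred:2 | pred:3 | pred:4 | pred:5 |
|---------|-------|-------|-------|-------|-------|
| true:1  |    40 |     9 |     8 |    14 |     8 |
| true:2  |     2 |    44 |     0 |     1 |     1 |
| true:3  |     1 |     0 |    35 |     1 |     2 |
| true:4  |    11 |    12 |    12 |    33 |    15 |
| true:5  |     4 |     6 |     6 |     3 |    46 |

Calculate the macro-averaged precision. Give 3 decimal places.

0.631

Per-class precision (TP/(TP+FP)):
  1: TP=40, FP=2+1+11+4=18 → 40/58 = 0.6897
  2: TP=44, FP=9+0+12+6=27 → 44/71 = 0.6197
  3: TP=35, FP=8+0+12+6=26 → 35/61 = 0.5738
  4: TP=33, FP=14+1+1+3=19 → 33/52 = 0.6346
  5: TP=46, FP=8+1+2+15=26 → 46/72 = 0.6389
Macro-precision = mean = (0.6897 + 0.6197 + 0.5738 + 0.6346 + 0.6389) / 5 = 0.631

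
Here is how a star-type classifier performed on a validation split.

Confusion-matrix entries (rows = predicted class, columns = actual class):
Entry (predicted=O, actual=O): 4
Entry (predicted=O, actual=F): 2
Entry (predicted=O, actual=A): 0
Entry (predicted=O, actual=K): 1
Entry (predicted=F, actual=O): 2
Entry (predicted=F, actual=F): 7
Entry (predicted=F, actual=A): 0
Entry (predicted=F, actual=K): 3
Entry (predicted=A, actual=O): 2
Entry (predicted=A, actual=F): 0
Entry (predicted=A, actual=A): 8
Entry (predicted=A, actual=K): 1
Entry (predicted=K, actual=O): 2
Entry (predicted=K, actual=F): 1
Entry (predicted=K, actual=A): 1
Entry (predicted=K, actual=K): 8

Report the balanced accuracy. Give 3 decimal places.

Balanced accuracy = mean of per-class recall.
  O: recall = 4/10 = 0.4000
  F: recall = 7/10 = 0.7000
  A: recall = 8/9 = 0.8889
  K: recall = 8/13 = 0.6154
Mean = (0.4000 + 0.7000 + 0.8889 + 0.6154) / 4 = 0.651

0.651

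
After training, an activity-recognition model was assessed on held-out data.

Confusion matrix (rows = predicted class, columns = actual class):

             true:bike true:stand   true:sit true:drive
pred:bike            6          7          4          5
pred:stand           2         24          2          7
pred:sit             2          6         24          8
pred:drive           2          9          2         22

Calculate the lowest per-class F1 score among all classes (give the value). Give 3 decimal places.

0.353

Per-class F1 score (2·TP/(2·TP+FP+FN)):
  bike: TP=6, FP=7+4+5=16, FN=2+2+2=6 → 12/34 = 0.3529
  stand: TP=24, FP=2+2+7=11, FN=7+6+9=22 → 48/81 = 0.5926
  sit: TP=24, FP=2+6+8=16, FN=4+2+2=8 → 48/72 = 0.6667
  drive: TP=22, FP=2+9+2=13, FN=5+7+8=20 → 44/77 = 0.5714
Lowest is class 'bike' with F1 score = 0.353.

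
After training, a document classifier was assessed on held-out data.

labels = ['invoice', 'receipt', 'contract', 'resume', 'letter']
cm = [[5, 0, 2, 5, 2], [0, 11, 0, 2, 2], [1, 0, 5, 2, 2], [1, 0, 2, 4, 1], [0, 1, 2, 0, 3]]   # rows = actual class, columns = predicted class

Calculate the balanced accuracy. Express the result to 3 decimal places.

0.518

Balanced accuracy = mean of per-class recall.
  invoice: recall = 5/14 = 0.3571
  receipt: recall = 11/15 = 0.7333
  contract: recall = 5/10 = 0.5000
  resume: recall = 4/8 = 0.5000
  letter: recall = 3/6 = 0.5000
Mean = (0.3571 + 0.7333 + 0.5000 + 0.5000 + 0.5000) / 5 = 0.518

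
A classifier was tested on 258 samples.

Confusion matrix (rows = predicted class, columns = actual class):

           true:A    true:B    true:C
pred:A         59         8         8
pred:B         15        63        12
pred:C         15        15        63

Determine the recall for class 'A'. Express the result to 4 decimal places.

0.6629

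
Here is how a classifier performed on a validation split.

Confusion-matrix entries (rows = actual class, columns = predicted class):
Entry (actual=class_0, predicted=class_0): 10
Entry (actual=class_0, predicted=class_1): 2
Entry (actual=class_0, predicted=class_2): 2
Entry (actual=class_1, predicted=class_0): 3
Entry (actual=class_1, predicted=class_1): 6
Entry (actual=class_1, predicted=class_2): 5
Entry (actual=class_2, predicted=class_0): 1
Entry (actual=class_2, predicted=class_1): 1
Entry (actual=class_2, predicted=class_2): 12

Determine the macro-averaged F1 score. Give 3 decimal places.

0.654

Per-class F1 score (2·TP/(2·TP+FP+FN)):
  class_0: TP=10, FP=3+1=4, FN=2+2=4 → 20/28 = 0.7143
  class_1: TP=6, FP=2+1=3, FN=3+5=8 → 12/23 = 0.5217
  class_2: TP=12, FP=2+5=7, FN=1+1=2 → 24/33 = 0.7273
Macro-F1 score = mean = (0.7143 + 0.5217 + 0.7273) / 3 = 0.654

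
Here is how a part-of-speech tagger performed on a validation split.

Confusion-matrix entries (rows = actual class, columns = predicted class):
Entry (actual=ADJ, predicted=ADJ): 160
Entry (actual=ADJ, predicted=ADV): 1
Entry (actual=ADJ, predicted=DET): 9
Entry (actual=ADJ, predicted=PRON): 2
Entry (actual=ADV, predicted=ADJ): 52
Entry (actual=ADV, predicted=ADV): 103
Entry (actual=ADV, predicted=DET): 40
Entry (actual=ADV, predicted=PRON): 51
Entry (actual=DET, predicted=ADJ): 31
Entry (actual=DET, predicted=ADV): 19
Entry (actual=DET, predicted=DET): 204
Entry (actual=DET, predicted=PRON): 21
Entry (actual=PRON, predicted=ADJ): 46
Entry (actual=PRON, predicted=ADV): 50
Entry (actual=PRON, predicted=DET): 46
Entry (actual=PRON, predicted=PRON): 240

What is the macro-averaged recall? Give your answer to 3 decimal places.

Per-class recall (TP/(TP+FN)):
  ADJ: TP=160, FN=1+9+2=12 → 160/172 = 0.9302
  ADV: TP=103, FN=52+40+51=143 → 103/246 = 0.4187
  DET: TP=204, FN=31+19+21=71 → 204/275 = 0.7418
  PRON: TP=240, FN=46+50+46=142 → 240/382 = 0.6283
Macro-recall = mean = (0.9302 + 0.4187 + 0.7418 + 0.6283) / 4 = 0.680

0.680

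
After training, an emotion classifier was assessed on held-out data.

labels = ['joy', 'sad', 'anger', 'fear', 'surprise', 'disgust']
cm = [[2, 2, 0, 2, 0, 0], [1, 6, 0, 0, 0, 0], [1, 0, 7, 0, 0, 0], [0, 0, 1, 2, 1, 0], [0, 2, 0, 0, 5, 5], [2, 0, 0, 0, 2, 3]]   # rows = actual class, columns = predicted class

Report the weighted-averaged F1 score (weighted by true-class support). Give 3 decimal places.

Per-class F1 score (2·TP/(2·TP+FP+FN)):
  joy: TP=2, FP=1+1+0+0+2=4, FN=2+0+2+0+0=4 → 4/12 = 0.3333
  sad: TP=6, FP=2+0+0+2+0=4, FN=1+0+0+0+0=1 → 12/17 = 0.7059
  anger: TP=7, FP=0+0+1+0+0=1, FN=1+0+0+0+0=1 → 14/16 = 0.8750
  fear: TP=2, FP=2+0+0+0+0=2, FN=0+0+1+1+0=2 → 4/8 = 0.5000
  surprise: TP=5, FP=0+0+0+1+2=3, FN=0+2+0+0+5=7 → 10/20 = 0.5000
  disgust: TP=3, FP=0+0+0+0+5=5, FN=2+0+0+0+2=4 → 6/15 = 0.4000
Weighted-F1 score = Σ (supportᵢ/N)·F1 scoreᵢ with N=44: (6/44)·0.3333 + (7/44)·0.7059 + (8/44)·0.8750 + (4/44)·0.5000 + (12/44)·0.5000 + (7/44)·0.4000 = 0.562

0.562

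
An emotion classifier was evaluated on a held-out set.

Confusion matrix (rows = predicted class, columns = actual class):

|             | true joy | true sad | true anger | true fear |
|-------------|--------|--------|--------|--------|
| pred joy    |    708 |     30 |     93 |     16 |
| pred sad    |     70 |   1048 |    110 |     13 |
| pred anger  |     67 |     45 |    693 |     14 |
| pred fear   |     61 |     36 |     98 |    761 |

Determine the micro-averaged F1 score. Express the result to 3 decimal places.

0.831

Micro-averaging pools counts across classes: ΣTP=3210, ΣFP=653, ΣFN=653.
Micro-F1 score = 2·TP/(2·TP+FP+FN) on pooled counts = 0.831 (equals overall accuracy in single-label multiclass).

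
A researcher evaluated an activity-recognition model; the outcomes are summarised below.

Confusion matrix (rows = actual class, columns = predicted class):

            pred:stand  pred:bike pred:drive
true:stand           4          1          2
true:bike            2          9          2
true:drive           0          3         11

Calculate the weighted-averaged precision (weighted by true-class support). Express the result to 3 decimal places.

0.704

Per-class precision (TP/(TP+FP)):
  stand: TP=4, FP=2+0=2 → 4/6 = 0.6667
  bike: TP=9, FP=1+3=4 → 9/13 = 0.6923
  drive: TP=11, FP=2+2=4 → 11/15 = 0.7333
Weighted-precision = Σ (supportᵢ/N)·precisionᵢ with N=34: (7/34)·0.6667 + (13/34)·0.6923 + (14/34)·0.7333 = 0.704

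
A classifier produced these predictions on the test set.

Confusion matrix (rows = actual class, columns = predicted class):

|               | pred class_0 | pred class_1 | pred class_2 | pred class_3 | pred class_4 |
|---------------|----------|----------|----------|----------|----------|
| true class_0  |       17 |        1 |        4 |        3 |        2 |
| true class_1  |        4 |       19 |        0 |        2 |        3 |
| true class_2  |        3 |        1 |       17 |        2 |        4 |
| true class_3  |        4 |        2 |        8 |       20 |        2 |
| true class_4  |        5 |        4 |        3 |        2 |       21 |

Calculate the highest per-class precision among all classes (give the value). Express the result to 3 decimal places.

0.704

Per-class precision (TP/(TP+FP)):
  class_0: TP=17, FP=4+3+4+5=16 → 17/33 = 0.5152
  class_1: TP=19, FP=1+1+2+4=8 → 19/27 = 0.7037
  class_2: TP=17, FP=4+0+8+3=15 → 17/32 = 0.5313
  class_3: TP=20, FP=3+2+2+2=9 → 20/29 = 0.6897
  class_4: TP=21, FP=2+3+4+2=11 → 21/32 = 0.6563
Highest is class 'class_1' with precision = 0.704.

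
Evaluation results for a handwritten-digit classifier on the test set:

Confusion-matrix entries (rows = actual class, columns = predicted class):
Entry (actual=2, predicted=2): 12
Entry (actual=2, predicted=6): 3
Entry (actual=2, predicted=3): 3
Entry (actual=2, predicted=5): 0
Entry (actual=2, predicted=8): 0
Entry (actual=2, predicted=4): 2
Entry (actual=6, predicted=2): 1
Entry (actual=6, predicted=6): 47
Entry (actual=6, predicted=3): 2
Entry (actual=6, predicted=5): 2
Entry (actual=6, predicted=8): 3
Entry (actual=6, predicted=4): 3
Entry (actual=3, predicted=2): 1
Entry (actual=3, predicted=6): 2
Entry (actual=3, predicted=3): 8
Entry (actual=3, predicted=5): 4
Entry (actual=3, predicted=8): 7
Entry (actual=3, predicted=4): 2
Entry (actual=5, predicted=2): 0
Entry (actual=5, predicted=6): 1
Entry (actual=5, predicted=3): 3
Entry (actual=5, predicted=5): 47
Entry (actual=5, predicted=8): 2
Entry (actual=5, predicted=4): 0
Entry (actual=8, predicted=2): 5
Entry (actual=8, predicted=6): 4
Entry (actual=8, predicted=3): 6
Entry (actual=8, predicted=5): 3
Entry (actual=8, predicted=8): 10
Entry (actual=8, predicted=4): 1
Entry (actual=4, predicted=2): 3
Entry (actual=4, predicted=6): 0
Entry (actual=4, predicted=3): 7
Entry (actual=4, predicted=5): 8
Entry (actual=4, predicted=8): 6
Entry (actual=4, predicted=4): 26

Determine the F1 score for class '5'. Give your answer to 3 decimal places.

0.803

Treat '5' as positive and all other classes as negative.
F1 score = 2·TP/(2·TP+FP+FN).
5: TP=47, FP=0+2+4+3+8=17, FN=0+1+3+2+0=6 → 94/117 = 0.8034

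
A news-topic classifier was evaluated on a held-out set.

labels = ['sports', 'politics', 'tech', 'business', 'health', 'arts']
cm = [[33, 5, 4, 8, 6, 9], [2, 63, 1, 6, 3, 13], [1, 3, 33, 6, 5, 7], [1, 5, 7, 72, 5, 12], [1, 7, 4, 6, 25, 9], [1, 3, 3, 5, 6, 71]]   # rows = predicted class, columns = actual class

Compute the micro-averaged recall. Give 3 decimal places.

Micro-averaging pools counts across classes: ΣTP=297, ΣFP=154, ΣFN=154.
Micro-recall = TP/(TP+FN) on pooled counts = 0.659 (equals overall accuracy in single-label multiclass).

0.659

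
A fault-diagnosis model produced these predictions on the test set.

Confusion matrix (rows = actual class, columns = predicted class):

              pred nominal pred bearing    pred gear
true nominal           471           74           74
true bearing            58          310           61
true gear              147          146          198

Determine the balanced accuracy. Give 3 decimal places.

0.629

Balanced accuracy = mean of per-class recall.
  nominal: recall = 471/619 = 0.7609
  bearing: recall = 310/429 = 0.7226
  gear: recall = 198/491 = 0.4033
Mean = (0.7609 + 0.7226 + 0.4033) / 3 = 0.629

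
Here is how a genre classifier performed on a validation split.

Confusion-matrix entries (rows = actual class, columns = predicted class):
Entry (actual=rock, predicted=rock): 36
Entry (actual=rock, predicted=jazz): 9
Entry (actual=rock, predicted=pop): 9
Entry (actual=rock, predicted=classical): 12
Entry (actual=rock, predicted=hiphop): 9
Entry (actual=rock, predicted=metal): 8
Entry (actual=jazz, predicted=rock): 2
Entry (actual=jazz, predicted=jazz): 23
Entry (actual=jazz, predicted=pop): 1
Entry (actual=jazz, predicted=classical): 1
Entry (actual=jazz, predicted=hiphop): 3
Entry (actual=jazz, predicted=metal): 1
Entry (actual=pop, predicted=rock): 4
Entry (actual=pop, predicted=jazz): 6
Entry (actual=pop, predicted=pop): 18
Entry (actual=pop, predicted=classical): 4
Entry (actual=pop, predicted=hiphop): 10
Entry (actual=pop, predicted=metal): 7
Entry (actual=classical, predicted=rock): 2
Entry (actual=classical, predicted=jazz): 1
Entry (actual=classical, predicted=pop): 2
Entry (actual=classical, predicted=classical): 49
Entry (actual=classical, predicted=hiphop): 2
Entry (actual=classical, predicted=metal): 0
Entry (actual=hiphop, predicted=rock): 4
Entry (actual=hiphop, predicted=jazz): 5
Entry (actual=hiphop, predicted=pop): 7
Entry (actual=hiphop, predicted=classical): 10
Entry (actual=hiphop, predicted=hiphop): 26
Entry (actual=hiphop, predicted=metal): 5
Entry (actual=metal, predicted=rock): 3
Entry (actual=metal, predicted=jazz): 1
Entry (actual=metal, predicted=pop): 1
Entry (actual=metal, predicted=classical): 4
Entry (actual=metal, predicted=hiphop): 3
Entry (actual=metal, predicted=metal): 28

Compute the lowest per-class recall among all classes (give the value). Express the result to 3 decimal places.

Per-class recall (TP/(TP+FN)):
  rock: TP=36, FN=9+9+12+9+8=47 → 36/83 = 0.4337
  jazz: TP=23, FN=2+1+1+3+1=8 → 23/31 = 0.7419
  pop: TP=18, FN=4+6+4+10+7=31 → 18/49 = 0.3673
  classical: TP=49, FN=2+1+2+2+0=7 → 49/56 = 0.8750
  hiphop: TP=26, FN=4+5+7+10+5=31 → 26/57 = 0.4561
  metal: TP=28, FN=3+1+1+4+3=12 → 28/40 = 0.7000
Lowest is class 'pop' with recall = 0.367.

0.367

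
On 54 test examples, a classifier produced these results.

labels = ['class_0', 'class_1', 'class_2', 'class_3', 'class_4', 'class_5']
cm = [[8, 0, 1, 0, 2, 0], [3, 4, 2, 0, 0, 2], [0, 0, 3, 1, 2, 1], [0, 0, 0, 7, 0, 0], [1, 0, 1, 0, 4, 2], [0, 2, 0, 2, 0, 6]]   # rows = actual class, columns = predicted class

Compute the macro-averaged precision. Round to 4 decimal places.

Per-class precision (TP/(TP+FP)):
  class_0: TP=8, FP=3+0+0+1+0=4 → 8/12 = 0.66667
  class_1: TP=4, FP=0+0+0+0+2=2 → 4/6 = 0.66667
  class_2: TP=3, FP=1+2+0+1+0=4 → 3/7 = 0.42857
  class_3: TP=7, FP=0+0+1+0+2=3 → 7/10 = 0.70000
  class_4: TP=4, FP=2+0+2+0+0=4 → 4/8 = 0.50000
  class_5: TP=6, FP=0+2+1+0+2=5 → 6/11 = 0.54545
Macro-precision = mean = (0.66667 + 0.66667 + 0.42857 + 0.70000 + 0.50000 + 0.54545) / 6 = 0.5846

0.5846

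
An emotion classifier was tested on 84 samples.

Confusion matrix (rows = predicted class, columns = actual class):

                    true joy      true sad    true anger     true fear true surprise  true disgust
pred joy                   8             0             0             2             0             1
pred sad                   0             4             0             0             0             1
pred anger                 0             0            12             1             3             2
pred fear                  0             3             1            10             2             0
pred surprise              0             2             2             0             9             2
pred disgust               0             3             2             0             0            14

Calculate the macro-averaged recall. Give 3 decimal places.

Per-class recall (TP/(TP+FN)):
  joy: TP=8, FN=0+0+0+0+0=0 → 8/8 = 1.0000
  sad: TP=4, FN=0+0+3+2+3=8 → 4/12 = 0.3333
  anger: TP=12, FN=0+0+1+2+2=5 → 12/17 = 0.7059
  fear: TP=10, FN=2+0+1+0+0=3 → 10/13 = 0.7692
  surprise: TP=9, FN=0+0+3+2+0=5 → 9/14 = 0.6429
  disgust: TP=14, FN=1+1+2+0+2=6 → 14/20 = 0.7000
Macro-recall = mean = (1.0000 + 0.3333 + 0.7059 + 0.7692 + 0.6429 + 0.7000) / 6 = 0.692

0.692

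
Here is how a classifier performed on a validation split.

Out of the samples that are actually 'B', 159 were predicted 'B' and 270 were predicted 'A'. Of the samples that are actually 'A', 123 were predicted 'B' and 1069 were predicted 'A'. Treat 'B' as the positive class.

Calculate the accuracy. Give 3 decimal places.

Accuracy = (TP+TN)/N = (159+1069)/1621 = 0.758

0.758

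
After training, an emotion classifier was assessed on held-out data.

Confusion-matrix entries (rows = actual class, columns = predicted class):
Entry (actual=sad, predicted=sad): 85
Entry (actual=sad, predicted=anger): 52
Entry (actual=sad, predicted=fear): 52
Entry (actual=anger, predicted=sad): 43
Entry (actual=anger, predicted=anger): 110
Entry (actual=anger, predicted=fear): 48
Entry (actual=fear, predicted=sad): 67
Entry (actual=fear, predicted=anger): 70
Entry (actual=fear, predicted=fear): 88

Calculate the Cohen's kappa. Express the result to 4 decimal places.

Observed agreement pₒ = trace/N = 283/615 = 0.46016
Expected agreement pₑ = Σ (rowᵢ·colᵢ)/N² = (189·195 + 201·232 + 225·188)/615² = 0.33257
κ = (pₒ − pₑ)/(1 − pₑ) = (0.46016 − 0.33257)/(1 − 0.33257) = 0.1912

0.1912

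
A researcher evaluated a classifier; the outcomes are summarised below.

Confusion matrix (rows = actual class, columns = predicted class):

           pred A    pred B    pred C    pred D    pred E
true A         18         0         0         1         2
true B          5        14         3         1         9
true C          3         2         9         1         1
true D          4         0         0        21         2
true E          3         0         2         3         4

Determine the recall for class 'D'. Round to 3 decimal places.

0.778

Take TP from the diagonal, FP from the rest of the 'D' prediction marginal, FN from the rest of the 'D' actual marginal.
recall = TP/(TP+FN).
D: TP=21, FN=4+0+0+2=6 → 21/27 = 0.7778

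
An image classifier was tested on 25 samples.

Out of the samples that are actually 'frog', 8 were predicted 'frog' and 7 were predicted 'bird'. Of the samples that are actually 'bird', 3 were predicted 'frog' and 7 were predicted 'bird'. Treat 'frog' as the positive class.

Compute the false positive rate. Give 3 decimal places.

0.300

FPR = FP/(FP+TN) = 3/(3+7) = 0.300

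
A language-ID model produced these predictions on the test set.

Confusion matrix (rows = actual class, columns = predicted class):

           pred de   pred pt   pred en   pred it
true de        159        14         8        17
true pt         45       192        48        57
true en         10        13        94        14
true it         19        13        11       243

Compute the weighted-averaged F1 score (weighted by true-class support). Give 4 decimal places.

Per-class F1 score (2·TP/(2·TP+FP+FN)):
  de: TP=159, FP=45+10+19=74, FN=14+8+17=39 → 318/431 = 0.73782
  pt: TP=192, FP=14+13+13=40, FN=45+48+57=150 → 384/574 = 0.66899
  en: TP=94, FP=8+48+11=67, FN=10+13+14=37 → 188/292 = 0.64384
  it: TP=243, FP=17+57+14=88, FN=19+13+11=43 → 486/617 = 0.78768
Weighted-F1 score = Σ (supportᵢ/N)·F1 scoreᵢ with N=957: (198/957)·0.73782 + (342/957)·0.66899 + (131/957)·0.64384 + (286/957)·0.78768 = 0.7153

0.7153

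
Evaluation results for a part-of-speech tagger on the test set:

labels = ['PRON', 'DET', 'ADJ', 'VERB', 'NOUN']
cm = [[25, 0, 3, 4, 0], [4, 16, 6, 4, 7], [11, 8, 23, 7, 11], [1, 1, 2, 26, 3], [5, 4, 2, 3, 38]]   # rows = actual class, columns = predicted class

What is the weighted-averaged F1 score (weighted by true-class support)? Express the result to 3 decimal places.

0.585

Per-class F1 score (2·TP/(2·TP+FP+FN)):
  PRON: TP=25, FP=4+11+1+5=21, FN=0+3+4+0=7 → 50/78 = 0.6410
  DET: TP=16, FP=0+8+1+4=13, FN=4+6+4+7=21 → 32/66 = 0.4848
  ADJ: TP=23, FP=3+6+2+2=13, FN=11+8+7+11=37 → 46/96 = 0.4792
  VERB: TP=26, FP=4+4+7+3=18, FN=1+1+2+3=7 → 52/77 = 0.6753
  NOUN: TP=38, FP=0+7+11+3=21, FN=5+4+2+3=14 → 76/111 = 0.6847
Weighted-F1 score = Σ (supportᵢ/N)·F1 scoreᵢ with N=214: (32/214)·0.6410 + (37/214)·0.4848 + (60/214)·0.4792 + (33/214)·0.6753 + (52/214)·0.6847 = 0.585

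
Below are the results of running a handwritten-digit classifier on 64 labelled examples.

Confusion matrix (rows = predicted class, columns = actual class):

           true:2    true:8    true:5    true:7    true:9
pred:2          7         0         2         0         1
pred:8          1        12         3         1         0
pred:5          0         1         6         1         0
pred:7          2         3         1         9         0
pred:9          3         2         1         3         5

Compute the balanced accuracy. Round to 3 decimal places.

Balanced accuracy = mean of per-class recall.
  2: recall = 7/13 = 0.5385
  8: recall = 12/18 = 0.6667
  5: recall = 6/13 = 0.4615
  7: recall = 9/14 = 0.6429
  9: recall = 5/6 = 0.8333
Mean = (0.5385 + 0.6667 + 0.4615 + 0.6429 + 0.8333) / 5 = 0.629

0.629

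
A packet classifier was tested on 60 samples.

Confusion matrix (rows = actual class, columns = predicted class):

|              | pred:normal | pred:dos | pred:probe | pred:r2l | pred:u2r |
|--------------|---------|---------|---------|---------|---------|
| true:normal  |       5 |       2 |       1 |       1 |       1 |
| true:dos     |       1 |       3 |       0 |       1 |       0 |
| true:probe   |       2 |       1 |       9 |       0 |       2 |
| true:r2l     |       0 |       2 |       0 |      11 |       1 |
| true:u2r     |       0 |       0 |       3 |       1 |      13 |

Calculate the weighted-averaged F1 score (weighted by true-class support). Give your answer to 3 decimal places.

Per-class F1 score (2·TP/(2·TP+FP+FN)):
  normal: TP=5, FP=1+2+0+0=3, FN=2+1+1+1=5 → 10/18 = 0.5556
  dos: TP=3, FP=2+1+2+0=5, FN=1+0+1+0=2 → 6/13 = 0.4615
  probe: TP=9, FP=1+0+0+3=4, FN=2+1+0+2=5 → 18/27 = 0.6667
  r2l: TP=11, FP=1+1+0+1=3, FN=0+2+0+1=3 → 22/28 = 0.7857
  u2r: TP=13, FP=1+0+2+1=4, FN=0+0+3+1=4 → 26/34 = 0.7647
Weighted-F1 score = Σ (supportᵢ/N)·F1 scoreᵢ with N=60: (10/60)·0.5556 + (5/60)·0.4615 + (14/60)·0.6667 + (14/60)·0.7857 + (17/60)·0.7647 = 0.687

0.687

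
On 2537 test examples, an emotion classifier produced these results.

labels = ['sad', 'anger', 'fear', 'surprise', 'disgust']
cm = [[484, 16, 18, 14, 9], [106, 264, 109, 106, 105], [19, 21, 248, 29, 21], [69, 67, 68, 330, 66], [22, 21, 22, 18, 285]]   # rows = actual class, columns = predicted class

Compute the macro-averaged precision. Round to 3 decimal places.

0.631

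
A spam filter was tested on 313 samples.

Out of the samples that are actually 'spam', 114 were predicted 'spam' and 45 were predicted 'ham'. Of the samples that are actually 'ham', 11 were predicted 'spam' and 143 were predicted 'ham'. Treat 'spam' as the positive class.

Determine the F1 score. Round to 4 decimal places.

Precision = TP/(TP+FP) = 114/125 = 0.9120
Recall = TP/(TP+FN) = 114/159 = 0.7170
F1 = 2·TP/(2·TP+FP+FN) = 228/284 = 0.8028

0.8028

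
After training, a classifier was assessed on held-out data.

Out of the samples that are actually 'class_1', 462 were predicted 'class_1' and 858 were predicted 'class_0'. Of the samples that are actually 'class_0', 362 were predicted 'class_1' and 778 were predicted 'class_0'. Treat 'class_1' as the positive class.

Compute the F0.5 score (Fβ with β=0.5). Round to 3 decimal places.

Fβ = (1+β²)·TP / ((1+β²)·TP + β²·FN + FP), with β²=1/4
= 1.25·462 / (1.25·462 + 0.25·858 + 362) = 0.500

0.500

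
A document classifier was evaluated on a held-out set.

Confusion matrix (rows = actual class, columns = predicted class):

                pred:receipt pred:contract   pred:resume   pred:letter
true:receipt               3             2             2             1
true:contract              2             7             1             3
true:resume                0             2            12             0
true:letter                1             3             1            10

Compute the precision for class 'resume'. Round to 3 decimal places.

0.750

Take TP from the diagonal, FP from the rest of the 'resume' prediction marginal, FN from the rest of the 'resume' actual marginal.
precision = TP/(TP+FP).
resume: TP=12, FP=2+1+1=4 → 12/16 = 0.7500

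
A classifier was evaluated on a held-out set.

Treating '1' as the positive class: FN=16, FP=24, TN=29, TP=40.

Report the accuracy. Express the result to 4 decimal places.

0.6330

Accuracy = (TP+TN)/N = (40+29)/109 = 0.6330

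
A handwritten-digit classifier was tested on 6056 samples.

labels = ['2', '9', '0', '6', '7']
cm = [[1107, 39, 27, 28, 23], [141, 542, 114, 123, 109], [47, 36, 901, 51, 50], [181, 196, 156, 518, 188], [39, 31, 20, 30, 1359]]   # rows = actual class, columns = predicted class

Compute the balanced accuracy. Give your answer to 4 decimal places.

Balanced accuracy = mean of per-class recall.
  2: recall = 1107/1224 = 0.90441
  9: recall = 542/1029 = 0.52672
  0: recall = 901/1085 = 0.83041
  6: recall = 518/1239 = 0.41808
  7: recall = 1359/1479 = 0.91886
Mean = (0.90441 + 0.52672 + 0.83041 + 0.41808 + 0.91886) / 5 = 0.7197

0.7197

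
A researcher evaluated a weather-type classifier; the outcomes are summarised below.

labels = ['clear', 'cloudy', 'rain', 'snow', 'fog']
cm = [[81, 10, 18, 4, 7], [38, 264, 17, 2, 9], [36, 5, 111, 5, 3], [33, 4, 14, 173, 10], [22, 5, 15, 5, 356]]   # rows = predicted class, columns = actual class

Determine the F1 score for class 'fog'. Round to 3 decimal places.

Take TP from the diagonal, FP from the rest of the 'fog' prediction marginal, FN from the rest of the 'fog' actual marginal.
F1 score = 2·TP/(2·TP+FP+FN).
fog: TP=356, FP=22+5+15+5=47, FN=7+9+3+10=29 → 712/788 = 0.9036

0.904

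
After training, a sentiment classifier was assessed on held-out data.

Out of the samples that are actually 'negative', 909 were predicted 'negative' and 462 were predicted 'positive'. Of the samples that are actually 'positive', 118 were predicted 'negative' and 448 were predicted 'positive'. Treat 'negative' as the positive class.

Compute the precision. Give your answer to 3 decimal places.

Precision = TP/(TP+FP) = 909/(909+118) = 909/1027 = 0.885

0.885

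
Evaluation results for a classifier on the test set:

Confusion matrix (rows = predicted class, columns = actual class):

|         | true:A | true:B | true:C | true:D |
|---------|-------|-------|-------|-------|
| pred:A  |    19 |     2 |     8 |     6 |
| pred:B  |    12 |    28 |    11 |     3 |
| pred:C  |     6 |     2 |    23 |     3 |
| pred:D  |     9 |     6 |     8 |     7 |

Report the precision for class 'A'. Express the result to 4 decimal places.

One-vs-rest for 'A': TP = diagonal; FP = other classes predicted 'A'; FN = 'A' predicted as other.
precision = TP/(TP+FP).
A: TP=19, FP=2+8+6=16 → 19/35 = 0.54286

0.5429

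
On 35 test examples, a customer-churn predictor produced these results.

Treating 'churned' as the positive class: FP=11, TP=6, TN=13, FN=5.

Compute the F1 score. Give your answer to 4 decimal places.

0.4286

Precision = TP/(TP+FP) = 6/17 = 0.3529
Recall = TP/(TP+FN) = 6/11 = 0.5455
F1 = 2·TP/(2·TP+FP+FN) = 12/28 = 0.4286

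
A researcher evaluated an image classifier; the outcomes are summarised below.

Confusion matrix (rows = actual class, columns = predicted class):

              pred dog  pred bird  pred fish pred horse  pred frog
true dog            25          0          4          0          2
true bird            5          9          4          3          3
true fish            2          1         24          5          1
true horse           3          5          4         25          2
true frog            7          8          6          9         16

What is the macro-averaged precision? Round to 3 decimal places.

0.564

Per-class precision (TP/(TP+FP)):
  dog: TP=25, FP=5+2+3+7=17 → 25/42 = 0.5952
  bird: TP=9, FP=0+1+5+8=14 → 9/23 = 0.3913
  fish: TP=24, FP=4+4+4+6=18 → 24/42 = 0.5714
  horse: TP=25, FP=0+3+5+9=17 → 25/42 = 0.5952
  frog: TP=16, FP=2+3+1+2=8 → 16/24 = 0.6667
Macro-precision = mean = (0.5952 + 0.3913 + 0.5714 + 0.5952 + 0.6667) / 5 = 0.564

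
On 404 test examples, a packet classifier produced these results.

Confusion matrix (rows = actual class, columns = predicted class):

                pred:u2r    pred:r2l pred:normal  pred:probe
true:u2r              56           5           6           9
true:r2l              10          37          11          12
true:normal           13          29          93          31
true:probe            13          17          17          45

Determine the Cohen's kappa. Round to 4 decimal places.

0.4178

Observed agreement pₒ = trace/N = 231/404 = 0.57178
Expected agreement pₑ = Σ (rowᵢ·colᵢ)/N² = (76·92 + 70·88 + 166·127 + 92·97)/404² = 0.26442
κ = (pₒ − pₑ)/(1 − pₑ) = (0.57178 − 0.26442)/(1 − 0.26442) = 0.4178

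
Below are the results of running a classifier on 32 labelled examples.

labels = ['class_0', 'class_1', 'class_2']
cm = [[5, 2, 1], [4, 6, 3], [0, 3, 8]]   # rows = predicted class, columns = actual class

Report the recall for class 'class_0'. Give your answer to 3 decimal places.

0.556

Treat 'class_0' as positive and all other classes as negative.
recall = TP/(TP+FN).
class_0: TP=5, FN=4+0=4 → 5/9 = 0.5556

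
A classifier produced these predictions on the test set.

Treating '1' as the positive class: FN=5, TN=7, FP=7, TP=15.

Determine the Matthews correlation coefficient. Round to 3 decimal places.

MCC = (TP·TN − FP·FN) / √((TP+FP)(TP+FN)(TN+FP)(TN+FN))
Numerator = 15·7 − 7·5 = 70
Denominator = √(22·20·14·12) = √73920 = 271.8823
MCC = 70 / 271.8823 = 0.257

0.257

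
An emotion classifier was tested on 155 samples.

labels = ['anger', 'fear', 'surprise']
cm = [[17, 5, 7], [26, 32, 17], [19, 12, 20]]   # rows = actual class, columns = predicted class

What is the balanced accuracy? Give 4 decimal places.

0.4683

Balanced accuracy = mean of per-class recall.
  anger: recall = 17/29 = 0.58621
  fear: recall = 32/75 = 0.42667
  surprise: recall = 20/51 = 0.39216
Mean = (0.58621 + 0.42667 + 0.39216) / 3 = 0.4683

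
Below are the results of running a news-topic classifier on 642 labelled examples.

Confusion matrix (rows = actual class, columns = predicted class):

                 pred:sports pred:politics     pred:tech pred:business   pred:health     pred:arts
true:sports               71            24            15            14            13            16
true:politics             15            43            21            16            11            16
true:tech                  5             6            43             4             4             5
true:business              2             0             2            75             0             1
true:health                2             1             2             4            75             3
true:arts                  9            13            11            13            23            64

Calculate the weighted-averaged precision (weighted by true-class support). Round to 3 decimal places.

0.585

Per-class precision (TP/(TP+FP)):
  sports: TP=71, FP=15+5+2+2+9=33 → 71/104 = 0.6827
  politics: TP=43, FP=24+6+0+1+13=44 → 43/87 = 0.4943
  tech: TP=43, FP=15+21+2+2+11=51 → 43/94 = 0.4574
  business: TP=75, FP=14+16+4+4+13=51 → 75/126 = 0.5952
  health: TP=75, FP=13+11+4+0+23=51 → 75/126 = 0.5952
  arts: TP=64, FP=16+16+5+1+3=41 → 64/105 = 0.6095
Weighted-precision = Σ (supportᵢ/N)·precisionᵢ with N=642: (153/642)·0.6827 + (122/642)·0.4943 + (67/642)·0.4574 + (80/642)·0.5952 + (87/642)·0.5952 + (133/642)·0.6095 = 0.585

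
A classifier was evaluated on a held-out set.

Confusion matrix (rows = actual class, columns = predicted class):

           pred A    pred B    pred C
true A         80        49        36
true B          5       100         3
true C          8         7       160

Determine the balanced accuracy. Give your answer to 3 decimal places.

Balanced accuracy = mean of per-class recall.
  A: recall = 80/165 = 0.4848
  B: recall = 100/108 = 0.9259
  C: recall = 160/175 = 0.9143
Mean = (0.4848 + 0.9259 + 0.9143) / 3 = 0.775

0.775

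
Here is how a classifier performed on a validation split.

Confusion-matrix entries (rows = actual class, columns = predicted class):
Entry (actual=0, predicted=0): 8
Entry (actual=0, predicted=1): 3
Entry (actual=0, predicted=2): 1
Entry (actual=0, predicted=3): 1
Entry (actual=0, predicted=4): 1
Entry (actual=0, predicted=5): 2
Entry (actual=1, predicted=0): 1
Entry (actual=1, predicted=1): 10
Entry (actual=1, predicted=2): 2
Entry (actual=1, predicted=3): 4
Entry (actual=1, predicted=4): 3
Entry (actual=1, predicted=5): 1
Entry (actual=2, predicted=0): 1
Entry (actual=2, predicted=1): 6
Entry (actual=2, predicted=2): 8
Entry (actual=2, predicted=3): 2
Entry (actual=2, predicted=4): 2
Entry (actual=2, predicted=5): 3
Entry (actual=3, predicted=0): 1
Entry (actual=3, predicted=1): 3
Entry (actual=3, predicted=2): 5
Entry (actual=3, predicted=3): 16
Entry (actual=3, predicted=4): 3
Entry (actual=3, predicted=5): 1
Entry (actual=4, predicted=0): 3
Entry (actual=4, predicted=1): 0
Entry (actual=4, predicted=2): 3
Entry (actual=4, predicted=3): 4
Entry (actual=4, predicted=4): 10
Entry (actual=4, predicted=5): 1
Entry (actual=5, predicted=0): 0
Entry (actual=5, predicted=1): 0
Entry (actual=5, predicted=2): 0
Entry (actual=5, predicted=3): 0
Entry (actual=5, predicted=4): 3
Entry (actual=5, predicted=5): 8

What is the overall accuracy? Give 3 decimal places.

0.500

Accuracy = trace / total = (8+10+8+16+10+8=60) / 120 = 60/120 = 0.500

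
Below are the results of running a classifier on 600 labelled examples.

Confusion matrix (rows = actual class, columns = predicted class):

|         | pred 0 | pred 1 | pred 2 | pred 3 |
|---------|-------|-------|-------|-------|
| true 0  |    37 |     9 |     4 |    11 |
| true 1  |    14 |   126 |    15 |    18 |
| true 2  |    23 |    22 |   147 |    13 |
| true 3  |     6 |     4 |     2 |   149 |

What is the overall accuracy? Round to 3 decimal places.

Accuracy = trace / total = (37+126+147+149=459) / 600 = 459/600 = 0.765

0.765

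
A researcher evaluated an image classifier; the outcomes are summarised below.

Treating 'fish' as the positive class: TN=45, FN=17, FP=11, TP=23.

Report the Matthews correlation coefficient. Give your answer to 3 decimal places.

0.390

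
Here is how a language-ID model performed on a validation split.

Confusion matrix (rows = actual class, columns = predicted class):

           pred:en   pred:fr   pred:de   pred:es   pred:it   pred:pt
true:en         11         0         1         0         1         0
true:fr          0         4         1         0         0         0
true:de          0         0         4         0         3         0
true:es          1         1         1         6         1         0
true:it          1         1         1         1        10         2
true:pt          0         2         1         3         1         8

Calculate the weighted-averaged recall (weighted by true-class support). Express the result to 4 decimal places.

Per-class recall (TP/(TP+FN)):
  en: TP=11, FN=0+1+0+1+0=2 → 11/13 = 0.84615
  fr: TP=4, FN=0+1+0+0+0=1 → 4/5 = 0.80000
  de: TP=4, FN=0+0+0+3+0=3 → 4/7 = 0.57143
  es: TP=6, FN=1+1+1+1+0=4 → 6/10 = 0.60000
  it: TP=10, FN=1+1+1+1+2=6 → 10/16 = 0.62500
  pt: TP=8, FN=0+2+1+3+1=7 → 8/15 = 0.53333
Weighted-recall = Σ (supportᵢ/N)·recallᵢ with N=66: (13/66)·0.84615 + (5/66)·0.80000 + (7/66)·0.57143 + (10/66)·0.60000 + (16/66)·0.62500 + (15/66)·0.53333 = 0.6515

0.6515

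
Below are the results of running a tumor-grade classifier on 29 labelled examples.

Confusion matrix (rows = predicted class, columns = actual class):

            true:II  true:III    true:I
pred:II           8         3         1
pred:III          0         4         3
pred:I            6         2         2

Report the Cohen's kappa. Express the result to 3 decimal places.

0.209

Observed agreement pₒ = trace/N = 14/29 = 0.4828
Expected agreement pₑ = Σ (rowᵢ·colᵢ)/N² = (14·12 + 9·7 + 6·10)/29² = 0.3460
κ = (pₒ − pₑ)/(1 − pₑ) = (0.4828 − 0.3460)/(1 − 0.3460) = 0.209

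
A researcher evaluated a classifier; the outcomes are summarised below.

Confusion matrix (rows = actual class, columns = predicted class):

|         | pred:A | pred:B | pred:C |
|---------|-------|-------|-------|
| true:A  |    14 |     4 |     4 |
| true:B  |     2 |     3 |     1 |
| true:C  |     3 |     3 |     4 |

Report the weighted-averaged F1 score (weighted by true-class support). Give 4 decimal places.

0.5654

Per-class F1 score (2·TP/(2·TP+FP+FN)):
  A: TP=14, FP=2+3=5, FN=4+4=8 → 28/41 = 0.68293
  B: TP=3, FP=4+3=7, FN=2+1=3 → 6/16 = 0.37500
  C: TP=4, FP=4+1=5, FN=3+3=6 → 8/19 = 0.42105
Weighted-F1 score = Σ (supportᵢ/N)·F1 scoreᵢ with N=38: (22/38)·0.68293 + (6/38)·0.37500 + (10/38)·0.42105 = 0.5654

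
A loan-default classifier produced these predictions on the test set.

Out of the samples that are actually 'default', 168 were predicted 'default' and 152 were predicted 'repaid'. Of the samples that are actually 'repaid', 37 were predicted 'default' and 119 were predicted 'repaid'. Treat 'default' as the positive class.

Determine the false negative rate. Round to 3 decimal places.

0.475

FNR = FN/(FN+TP) = 152/(152+168) = 0.475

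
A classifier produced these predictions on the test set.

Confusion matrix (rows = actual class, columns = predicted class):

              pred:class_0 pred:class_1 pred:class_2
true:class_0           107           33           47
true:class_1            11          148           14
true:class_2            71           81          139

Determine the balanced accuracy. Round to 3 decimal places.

Balanced accuracy = mean of per-class recall.
  class_0: recall = 107/187 = 0.5722
  class_1: recall = 148/173 = 0.8555
  class_2: recall = 139/291 = 0.4777
Mean = (0.5722 + 0.8555 + 0.4777) / 3 = 0.635

0.635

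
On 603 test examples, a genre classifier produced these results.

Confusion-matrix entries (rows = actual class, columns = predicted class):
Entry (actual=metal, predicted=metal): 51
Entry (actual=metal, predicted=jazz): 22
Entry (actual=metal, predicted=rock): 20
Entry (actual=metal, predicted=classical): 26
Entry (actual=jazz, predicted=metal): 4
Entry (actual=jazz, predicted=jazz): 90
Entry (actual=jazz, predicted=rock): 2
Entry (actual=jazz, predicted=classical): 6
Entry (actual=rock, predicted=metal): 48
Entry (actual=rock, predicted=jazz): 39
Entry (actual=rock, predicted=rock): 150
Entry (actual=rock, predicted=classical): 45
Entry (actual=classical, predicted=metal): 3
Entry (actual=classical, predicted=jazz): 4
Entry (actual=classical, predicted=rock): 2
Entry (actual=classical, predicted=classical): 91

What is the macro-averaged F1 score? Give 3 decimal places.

0.623

Per-class F1 score (2·TP/(2·TP+FP+FN)):
  metal: TP=51, FP=4+48+3=55, FN=22+20+26=68 → 102/225 = 0.4533
  jazz: TP=90, FP=22+39+4=65, FN=4+2+6=12 → 180/257 = 0.7004
  rock: TP=150, FP=20+2+2=24, FN=48+39+45=132 → 300/456 = 0.6579
  classical: TP=91, FP=26+6+45=77, FN=3+4+2=9 → 182/268 = 0.6791
Macro-F1 score = mean = (0.4533 + 0.7004 + 0.6579 + 0.6791) / 4 = 0.623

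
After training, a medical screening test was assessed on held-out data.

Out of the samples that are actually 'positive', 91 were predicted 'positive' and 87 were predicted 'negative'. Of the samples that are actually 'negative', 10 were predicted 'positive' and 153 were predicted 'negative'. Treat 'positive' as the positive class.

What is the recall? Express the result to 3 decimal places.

0.511

Recall = TP/(TP+FN) = 91/(91+87) = 91/178 = 0.511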